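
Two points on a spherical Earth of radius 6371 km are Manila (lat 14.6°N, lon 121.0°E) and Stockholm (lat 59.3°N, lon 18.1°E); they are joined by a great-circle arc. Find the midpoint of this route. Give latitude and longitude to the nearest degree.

≈ lat 48°N, lon 91°E

Write both endpoints as unit vectors p₁, p₂ with components (cos φ cos λ, cos φ sin λ, sin φ).
The central angle between the endpoints is δ = arccos(p₁·p₂) ≈ 1.464 rad (83.9°).
Interpolate at f = 1/2 with slerp weights a = sin((1−f)δ)/sin δ ≈ 0.672, b = sin(fδ)/sin δ ≈ 0.672.
p = a·p₁ + b·p₂ ≈ (-0.009, 0.664, 0.747); φ = arcsin(p_z) ≈ 48.37°, λ = atan2(p_y, p_x) ≈ 90.76°.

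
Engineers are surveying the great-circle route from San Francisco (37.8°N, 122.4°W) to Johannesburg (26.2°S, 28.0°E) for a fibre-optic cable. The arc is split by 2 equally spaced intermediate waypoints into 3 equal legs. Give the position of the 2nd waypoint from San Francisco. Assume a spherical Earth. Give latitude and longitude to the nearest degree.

≈ 5°N, 13°W

Convert each endpoint to a unit vector on the sphere (x = cos φ cos λ, y = cos φ sin λ, z = sin φ).
The central angle between the endpoints is δ = arccos(p₁·p₂) ≈ 2.662 rad (152.5°).
Interpolate at f = 2/3 with slerp weights a = sin((1−f)δ)/sin δ ≈ 1.679, b = sin(fδ)/sin δ ≈ 2.121.
p = a·p₁ + b·p₂ ≈ (0.970, -0.227, 0.093); φ = arcsin(p_z) ≈ 5.32°, λ = atan2(p_y, p_x) ≈ -13.17°.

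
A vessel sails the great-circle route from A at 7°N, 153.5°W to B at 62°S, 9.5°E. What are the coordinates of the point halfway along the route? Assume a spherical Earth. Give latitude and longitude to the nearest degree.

From cos δ = sin φ₁ sin φ₂ + cos φ₁ cos φ₂ cos Δλ, the central angle is δ ≈ 2.157 rad (123.6°).
Interpolate at f = 1/2 with slerp weights a = sin((1−f)δ)/sin δ ≈ 1.058, b = sin(fδ)/sin δ ≈ 1.058.
p = a·p₁ + b·p₂ ≈ (-0.450, -0.387, -0.805); φ = arcsin(p_z) ≈ -53.62°, λ = atan2(p_y, p_x) ≈ -139.33°.

≈ 54°S, 139°W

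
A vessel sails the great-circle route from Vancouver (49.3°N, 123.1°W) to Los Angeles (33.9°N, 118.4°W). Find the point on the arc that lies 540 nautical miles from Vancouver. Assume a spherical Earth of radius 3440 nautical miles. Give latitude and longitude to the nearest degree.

≈ 41°N, 120°W

Convert each endpoint to a unit vector on the sphere (x = cos φ cos λ, y = cos φ sin λ, z = sin φ).
The central angle between the endpoints is δ = arccos(p₁·p₂) ≈ 0.276 rad (15.8°). The total great-circle distance is δ·R ≈ 0.276 × 3440 ≈ 948 nmi, so the target fraction is f = 540/948 ≈ 0.570.
Interpolate at f ≈ 0.570 with slerp weights a = sin((1−f)δ)/sin δ ≈ 0.435, b = sin(fδ)/sin δ ≈ 0.575.
p = a·p₁ + b·p₂ ≈ (-0.382, -0.657, 0.650); φ = arcsin(p_z) ≈ 40.55°, λ = atan2(p_y, p_x) ≈ -120.15°.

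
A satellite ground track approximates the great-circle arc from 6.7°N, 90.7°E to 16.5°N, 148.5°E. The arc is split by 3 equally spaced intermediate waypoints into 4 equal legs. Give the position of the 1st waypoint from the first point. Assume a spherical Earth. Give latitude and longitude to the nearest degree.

≈ 10°N, 105°E

Write both endpoints as unit vectors p₁, p₂ with components (cos φ cos λ, cos φ sin λ, sin φ).
The central angle between the endpoints is δ = arccos(p₁·p₂) ≈ 1.000 rad (57.3°).
Interpolate at f = 1/4 with slerp weights a = sin((1−f)δ)/sin δ ≈ 0.810, b = sin(fδ)/sin δ ≈ 0.294.
p = a·p₁ + b·p₂ ≈ (-0.250, 0.952, 0.178); φ = arcsin(p_z) ≈ 10.25°, λ = atan2(p_y, p_x) ≈ 104.73°.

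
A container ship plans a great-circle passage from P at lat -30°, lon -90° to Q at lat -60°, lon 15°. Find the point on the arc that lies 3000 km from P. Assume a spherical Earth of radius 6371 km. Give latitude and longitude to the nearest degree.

≈ lat -52°, lon -68°

From cos δ = sin φ₁ sin φ₂ + cos φ₁ cos φ₂ cos Δλ, the central angle is δ ≈ 1.244 rad (71.3°). The total great-circle distance is δ·R ≈ 1.244 × 6371 ≈ 7926 km, so the target fraction is f = 3000/7926 ≈ 0.379.
Interpolate at f ≈ 0.379 with slerp weights a = sin((1−f)δ)/sin δ ≈ 0.737, b = sin(fδ)/sin δ ≈ 0.479.
p = a·p₁ + b·p₂ ≈ (0.231, -0.577, -0.784); φ = arcsin(p_z) ≈ -51.59°, λ = atan2(p_y, p_x) ≈ -68.14°.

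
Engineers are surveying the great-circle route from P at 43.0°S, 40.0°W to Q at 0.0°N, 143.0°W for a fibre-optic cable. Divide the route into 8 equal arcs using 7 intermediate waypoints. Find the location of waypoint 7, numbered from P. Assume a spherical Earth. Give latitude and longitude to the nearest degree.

From cos δ = sin φ₁ sin φ₂ + cos φ₁ cos φ₂ cos Δλ, the central angle is δ ≈ 1.736 rad (99.5°).
Interpolate at f = 7/8 with slerp weights a = sin((1−f)δ)/sin δ ≈ 0.218, b = sin(fδ)/sin δ ≈ 1.012.
p = a·p₁ + b·p₂ ≈ (-0.686, -0.712, -0.149); φ = arcsin(p_z) ≈ -8.56°, λ = atan2(p_y, p_x) ≈ -133.95°.

≈ 9°S, 134°W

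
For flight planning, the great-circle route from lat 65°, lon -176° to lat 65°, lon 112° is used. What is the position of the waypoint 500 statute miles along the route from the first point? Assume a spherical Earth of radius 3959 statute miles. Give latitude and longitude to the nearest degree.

≈ lat 68°, lon 168°

Convert each endpoint to a unit vector on the sphere (x = cos φ cos λ, y = cos φ sin λ, z = sin φ).
The central angle between the endpoints is δ = arccos(p₁·p₂) ≈ 0.502 rad (28.8°). The total great-circle distance is δ·R ≈ 0.502 × 3959 ≈ 1988 mi, so the target fraction is f = 500/1988 ≈ 0.252.
Interpolate at f ≈ 0.252 with slerp weights a = sin((1−f)δ)/sin δ ≈ 0.763, b = sin(fδ)/sin δ ≈ 0.262.
p = a·p₁ + b·p₂ ≈ (-0.363, 0.080, 0.928); φ = arcsin(p_z) ≈ 68.18°, λ = atan2(p_y, p_x) ≈ 167.56°.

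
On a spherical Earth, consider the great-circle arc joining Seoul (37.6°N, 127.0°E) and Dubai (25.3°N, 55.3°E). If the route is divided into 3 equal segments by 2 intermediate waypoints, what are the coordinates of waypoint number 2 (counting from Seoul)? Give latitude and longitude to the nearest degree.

≈ 34°N, 76°E

Convert each endpoint to a unit vector on the sphere (x = cos φ cos λ, y = cos φ sin λ, z = sin φ).
The central angle between the endpoints is δ = arccos(p₁·p₂) ≈ 1.064 rad (60.9°).
Interpolate at f = 2/3 with slerp weights a = sin((1−f)δ)/sin δ ≈ 0.397, b = sin(fδ)/sin δ ≈ 0.745.
p = a·p₁ + b·p₂ ≈ (0.194, 0.805, 0.561); φ = arcsin(p_z) ≈ 34.10°, λ = atan2(p_y, p_x) ≈ 76.45°.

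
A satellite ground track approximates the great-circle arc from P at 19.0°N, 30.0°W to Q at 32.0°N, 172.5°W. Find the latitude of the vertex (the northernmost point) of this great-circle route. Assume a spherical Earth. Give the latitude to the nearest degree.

The great circle lies in the plane with unit normal n̂ = (p₁ × p₂)/|p₁ × p₂|.
Here n̂_z ≈ -0.551; the vertex latitude is φ_max = arccos|n̂_z| ≈ 56.6°.

≈ 57°N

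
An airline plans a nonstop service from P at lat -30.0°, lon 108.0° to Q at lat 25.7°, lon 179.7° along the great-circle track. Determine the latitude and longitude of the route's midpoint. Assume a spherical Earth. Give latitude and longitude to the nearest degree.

The haversine formula gives a central angle δ ≈ 1.543 rad (88.4°) between the endpoints.
Interpolate at f = 1/2 with slerp weights a = sin((1−f)δ)/sin δ ≈ 0.697, b = sin(fδ)/sin δ ≈ 0.697.
p = a·p₁ + b·p₂ ≈ (-0.815, 0.578, -0.046); φ = arcsin(p_z) ≈ -2.65°, λ = atan2(p_y, p_x) ≈ 144.67°.

≈ lat -3°, lon 145°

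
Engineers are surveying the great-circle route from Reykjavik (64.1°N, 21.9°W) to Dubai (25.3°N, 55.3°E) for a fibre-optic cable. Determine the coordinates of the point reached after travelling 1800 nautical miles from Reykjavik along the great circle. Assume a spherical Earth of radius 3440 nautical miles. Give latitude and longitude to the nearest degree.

The haversine formula gives a central angle δ ≈ 1.079 rad (61.8°) between the endpoints. The total great-circle distance is δ·R ≈ 1.079 × 3440 ≈ 3713 nmi, so the target fraction is f = 1800/3713 ≈ 0.485.
Interpolate at f ≈ 0.485 with slerp weights a = sin((1−f)δ)/sin δ ≈ 0.599, b = sin(fδ)/sin δ ≈ 0.567.
p = a·p₁ + b·p₂ ≈ (0.534, 0.324, 0.781); φ = arcsin(p_z) ≈ 51.33°, λ = atan2(p_y, p_x) ≈ 31.21°.

≈ 51°N, 31°E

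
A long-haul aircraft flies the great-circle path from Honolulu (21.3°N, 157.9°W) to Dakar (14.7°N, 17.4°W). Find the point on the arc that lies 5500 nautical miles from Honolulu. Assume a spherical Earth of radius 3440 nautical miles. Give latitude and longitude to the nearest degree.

Write both endpoints as unit vectors p₁, p₂ with components (cos φ cos λ, cos φ sin λ, sin φ).
The central angle between the endpoints is δ = arccos(p₁·p₂) ≈ 2.218 rad (127.1°). The total great-circle distance is δ·R ≈ 2.218 × 3440 ≈ 7631 nmi, so the target fraction is f = 5500/7631 ≈ 0.721.
Interpolate at f ≈ 0.721 with slerp weights a = sin((1−f)δ)/sin δ ≈ 0.728, b = sin(fδ)/sin δ ≈ 1.253.
p = a·p₁ + b·p₂ ≈ (0.528, -0.618, 0.582); φ = arcsin(p_z) ≈ 35.62°, λ = atan2(p_y, p_x) ≈ -49.45°.

≈ 36°N, 49°W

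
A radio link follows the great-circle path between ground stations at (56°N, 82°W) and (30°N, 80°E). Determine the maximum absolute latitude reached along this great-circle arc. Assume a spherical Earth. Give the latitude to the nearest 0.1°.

≈ 81.4°N

The great circle lies in the plane with unit normal n̂ = (p₁ × p₂)/|p₁ × p₂|.
Here n̂_z ≈ +0.150; the vertex latitude is φ_max = arccos|n̂_z| ≈ 81.4°.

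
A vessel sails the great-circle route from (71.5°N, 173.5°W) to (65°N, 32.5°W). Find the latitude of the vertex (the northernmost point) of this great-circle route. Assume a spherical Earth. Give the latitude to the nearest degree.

The great circle lies in the plane with unit normal n̂ = (p₁ × p₂)/|p₁ × p₂|.
Here n̂_z ≈ +0.129; the vertex latitude is φ_max = arccos|n̂_z| ≈ 82.6°.
Check via Clairaut: cos φ_max = |cos φ₁| · sin C = cos(71.5°)·sin(23.9°) ≈ 0.129, again giving ≈ 82.6°.

≈ 83°N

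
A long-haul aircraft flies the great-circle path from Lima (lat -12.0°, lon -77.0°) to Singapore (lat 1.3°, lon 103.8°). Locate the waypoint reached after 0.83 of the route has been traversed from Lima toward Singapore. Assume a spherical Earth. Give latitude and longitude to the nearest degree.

Write both endpoints as unit vectors p₁, p₂ with components (cos φ cos λ, cos φ sin λ, sin φ).
The central angle between the endpoints is δ = arccos(p₁·p₂) ≈ 2.954 rad (169.3°).
Interpolate at f = 0.83 with slerp weights a = sin((1−f)δ)/sin δ ≈ 2.586, b = sin(fδ)/sin δ ≈ 3.417.
p = a·p₁ + b·p₂ ≈ (-0.246, 0.853, -0.460); φ = arcsin(p_z) ≈ -27.39°, λ = atan2(p_y, p_x) ≈ 106.08°.

≈ lat -27°, lon 106°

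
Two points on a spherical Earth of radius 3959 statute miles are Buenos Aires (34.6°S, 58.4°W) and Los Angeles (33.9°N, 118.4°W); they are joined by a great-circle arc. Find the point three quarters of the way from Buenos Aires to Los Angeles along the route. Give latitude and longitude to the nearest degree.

≈ 17°N, 102°W

Write both endpoints as unit vectors p₁, p₂ with components (cos φ cos λ, cos φ sin λ, sin φ).
The central angle between the endpoints is δ = arccos(p₁·p₂) ≈ 1.546 rad (88.6°).
Interpolate at f = 3/4 with slerp weights a = sin((1−f)δ)/sin δ ≈ 0.377, b = sin(fδ)/sin δ ≈ 0.917.
p = a·p₁ + b·p₂ ≈ (-0.199, -0.934, 0.297); φ = arcsin(p_z) ≈ 17.29°, λ = atan2(p_y, p_x) ≈ -102.05°.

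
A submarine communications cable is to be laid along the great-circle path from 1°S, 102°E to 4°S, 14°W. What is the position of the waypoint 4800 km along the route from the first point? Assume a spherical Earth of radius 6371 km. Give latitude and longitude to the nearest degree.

Convert each endpoint to a unit vector on the sphere (x = cos φ cos λ, y = cos φ sin λ, z = sin φ).
The central angle between the endpoints is δ = arccos(p₁·p₂) ≈ 2.022 rad (115.9°). The total great-circle distance is δ·R ≈ 2.022 × 6371 ≈ 12882 km, so the target fraction is f = 4800/12882 ≈ 0.373.
Interpolate at f ≈ 0.373 with slerp weights a = sin((1−f)δ)/sin δ ≈ 1.061, b = sin(fδ)/sin δ ≈ 0.760.
p = a·p₁ + b·p₂ ≈ (0.515, 0.854, -0.072); φ = arcsin(p_z) ≈ -4.10°, λ = atan2(p_y, p_x) ≈ 58.89°.

≈ 4°S, 59°E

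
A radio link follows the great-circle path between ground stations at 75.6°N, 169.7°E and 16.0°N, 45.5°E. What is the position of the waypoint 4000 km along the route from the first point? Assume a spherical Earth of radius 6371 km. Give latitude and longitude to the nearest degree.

≈ 61°N, 63°E

From cos δ = sin φ₁ sin φ₂ + cos φ₁ cos φ₂ cos Δλ, the central angle is δ ≈ 1.438 rad (82.4°). The total great-circle distance is δ·R ≈ 1.438 × 6371 ≈ 9160 km, so the target fraction is f = 4000/9160 ≈ 0.437.
Interpolate at f ≈ 0.437 with slerp weights a = sin((1−f)δ)/sin δ ≈ 0.731, b = sin(fδ)/sin δ ≈ 0.593.
p = a·p₁ + b·p₂ ≈ (0.221, 0.439, 0.871); φ = arcsin(p_z) ≈ 60.59°, λ = atan2(p_y, p_x) ≈ 63.32°.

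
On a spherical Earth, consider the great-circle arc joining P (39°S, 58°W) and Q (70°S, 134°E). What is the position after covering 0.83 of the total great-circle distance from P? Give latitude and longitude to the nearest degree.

≈ (82°S, 148°E)

Convert each endpoint to a unit vector on the sphere (x = cos φ cos λ, y = cos φ sin λ, z = sin φ).
The central angle between the endpoints is δ = arccos(p₁·p₂) ≈ 1.233 rad (70.6°).
Interpolate at f = 0.83 with slerp weights a = sin((1−f)δ)/sin δ ≈ 0.221, b = sin(fδ)/sin δ ≈ 0.905.
p = a·p₁ + b·p₂ ≈ (-0.124, 0.077, -0.989); φ = arcsin(p_z) ≈ -81.59°, λ = atan2(p_y, p_x) ≈ 148.10°.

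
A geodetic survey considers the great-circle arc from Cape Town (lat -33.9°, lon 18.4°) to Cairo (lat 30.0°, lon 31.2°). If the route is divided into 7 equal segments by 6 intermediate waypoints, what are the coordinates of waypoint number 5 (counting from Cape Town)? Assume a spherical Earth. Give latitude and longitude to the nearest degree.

≈ lat 12°, lon 27°

Convert each endpoint to a unit vector on the sphere (x = cos φ cos λ, y = cos φ sin λ, z = sin φ).
The central angle between the endpoints is δ = arccos(p₁·p₂) ≈ 1.135 rad (65.0°).
Interpolate at f = 5/7 with slerp weights a = sin((1−f)δ)/sin δ ≈ 0.351, b = sin(fδ)/sin δ ≈ 0.800.
p = a·p₁ + b·p₂ ≈ (0.869, 0.451, 0.204); φ = arcsin(p_z) ≈ 11.75°, λ = atan2(p_y, p_x) ≈ 27.41°.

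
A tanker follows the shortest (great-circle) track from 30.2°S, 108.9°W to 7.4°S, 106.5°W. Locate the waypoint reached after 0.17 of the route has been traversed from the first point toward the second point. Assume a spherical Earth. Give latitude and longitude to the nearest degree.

≈ 26°S, 108°W

Write both endpoints as unit vectors p₁, p₂ with components (cos φ cos λ, cos φ sin λ, sin φ).
The central angle between the endpoints is δ = arccos(p₁·p₂) ≈ 0.400 rad (22.9°).
Interpolate at f = 0.17 with slerp weights a = sin((1−f)δ)/sin δ ≈ 0.837, b = sin(fδ)/sin δ ≈ 0.174.
p = a·p₁ + b·p₂ ≈ (-0.283, -0.850, -0.443); φ = arcsin(p_z) ≈ -26.33°, λ = atan2(p_y, p_x) ≈ -108.44°.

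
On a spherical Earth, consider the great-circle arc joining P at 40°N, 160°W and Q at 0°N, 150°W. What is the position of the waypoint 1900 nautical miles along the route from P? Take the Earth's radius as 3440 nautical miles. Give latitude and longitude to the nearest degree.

≈ 9°N, 152°W

Convert each endpoint to a unit vector on the sphere (x = cos φ cos λ, y = cos φ sin λ, z = sin φ).
The central angle between the endpoints is δ = arccos(p₁·p₂) ≈ 0.716 rad (41.0°). The total great-circle distance is δ·R ≈ 0.716 × 3440 ≈ 2463 nmi, so the target fraction is f = 1900/2463 ≈ 0.771.
Interpolate at f ≈ 0.771 with slerp weights a = sin((1−f)δ)/sin δ ≈ 0.248, b = sin(fδ)/sin δ ≈ 0.799.
p = a·p₁ + b·p₂ ≈ (-0.871, -0.465, 0.160); φ = arcsin(p_z) ≈ 9.18°, λ = atan2(p_y, p_x) ≈ -151.92°.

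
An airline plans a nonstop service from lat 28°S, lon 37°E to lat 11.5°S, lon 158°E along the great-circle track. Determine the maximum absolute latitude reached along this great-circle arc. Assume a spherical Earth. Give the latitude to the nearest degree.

≈ 38°S

The great circle lies in the plane with unit normal n̂ = (p₁ × p₂)/|p₁ × p₂|.
Here n̂_z ≈ +0.792; the vertex latitude is φ_max = arccos|n̂_z| ≈ 37.6°.
Check via Clairaut: cos φ_max = |cos φ₁| · sin C = cos(28.0°)·sin(116.2°) ≈ 0.792, again giving ≈ 37.6°.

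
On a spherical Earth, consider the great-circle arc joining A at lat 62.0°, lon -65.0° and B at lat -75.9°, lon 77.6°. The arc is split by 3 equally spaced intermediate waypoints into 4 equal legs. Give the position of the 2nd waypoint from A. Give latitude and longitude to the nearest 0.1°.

The haversine formula gives a central angle δ ≈ 2.815 rad (161.3°) between the endpoints.
Interpolate at f = 2/4 with slerp weights a = sin((1−f)δ)/sin δ ≈ 3.077, b = sin(fδ)/sin δ ≈ 3.077.
p = a·p₁ + b·p₂ ≈ (0.772, -0.577, -0.268); φ = arcsin(p_z) ≈ -15.52°, λ = atan2(p_y, p_x) ≈ -36.80°.

≈ lat -15.5°, lon -36.8°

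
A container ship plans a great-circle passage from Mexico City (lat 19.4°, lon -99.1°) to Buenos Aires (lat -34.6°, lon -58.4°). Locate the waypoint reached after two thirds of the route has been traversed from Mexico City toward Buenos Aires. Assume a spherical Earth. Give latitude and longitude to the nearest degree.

The haversine formula gives a central angle δ ≈ 1.159 rad (66.4°) between the endpoints.
Interpolate at f = 2/3 with slerp weights a = sin((1−f)δ)/sin δ ≈ 0.411, b = sin(fδ)/sin δ ≈ 0.762.
p = a·p₁ + b·p₂ ≈ (0.267, -0.917, -0.296); φ = arcsin(p_z) ≈ -17.22°, λ = atan2(p_y, p_x) ≈ -73.75°.

≈ lat -17°, lon -74°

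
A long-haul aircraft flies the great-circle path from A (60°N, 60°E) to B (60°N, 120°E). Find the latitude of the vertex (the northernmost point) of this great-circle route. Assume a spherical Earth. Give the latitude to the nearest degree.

The great circle lies in the plane with unit normal n̂ = (p₁ × p₂)/|p₁ × p₂|.
Here n̂_z ≈ +0.447; the vertex latitude is φ_max = arccos|n̂_z| ≈ 63.4°.
Check via Clairaut: cos φ_max = |cos φ₁| · sin C = cos(60.0°)·sin(63.4°) ≈ 0.447, again giving ≈ 63.4°.

≈ 63°N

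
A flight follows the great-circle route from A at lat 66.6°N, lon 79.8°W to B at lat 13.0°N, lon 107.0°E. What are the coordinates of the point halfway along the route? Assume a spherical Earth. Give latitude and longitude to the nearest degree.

≈ lat 63°N, lon 112°E

Convert each endpoint to a unit vector on the sphere (x = cos φ cos λ, y = cos φ sin λ, z = sin φ).
The central angle between the endpoints is δ = arccos(p₁·p₂) ≈ 1.750 rad (100.2°).
Interpolate at f = 1/2 with slerp weights a = sin((1−f)δ)/sin δ ≈ 0.780, b = sin(fδ)/sin δ ≈ 0.780.
p = a·p₁ + b·p₂ ≈ (-0.167, 0.422, 0.891); φ = arcsin(p_z) ≈ 63.01°, λ = atan2(p_y, p_x) ≈ 111.64°.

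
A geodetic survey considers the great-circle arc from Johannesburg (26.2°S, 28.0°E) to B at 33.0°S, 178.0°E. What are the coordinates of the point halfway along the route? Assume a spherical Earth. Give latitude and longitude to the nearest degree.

≈ 65°S, 96°E

From cos δ = sin φ₁ sin φ₂ + cos φ₁ cos φ₂ cos Δλ, the central angle is δ ≈ 1.995 rad (114.3°).
Interpolate at f = 1/2 with slerp weights a = sin((1−f)δ)/sin δ ≈ 0.922, b = sin(fδ)/sin δ ≈ 0.922.
p = a·p₁ + b·p₂ ≈ (-0.042, 0.415, -0.909); φ = arcsin(p_z) ≈ -65.34°, λ = atan2(p_y, p_x) ≈ 95.82°.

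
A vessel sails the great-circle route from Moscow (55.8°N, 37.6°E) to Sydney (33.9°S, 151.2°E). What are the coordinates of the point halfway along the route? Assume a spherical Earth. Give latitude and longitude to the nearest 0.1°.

Write both endpoints as unit vectors p₁, p₂ with components (cos φ cos λ, cos φ sin λ, sin φ).
The central angle between the endpoints is δ = arccos(p₁·p₂) ≈ 2.276 rad (130.4°).
Interpolate at f = 1/2 with slerp weights a = sin((1−f)δ)/sin δ ≈ 1.192, b = sin(fδ)/sin δ ≈ 1.192.
p = a·p₁ + b·p₂ ≈ (-0.336, 0.885, 0.321); φ = arcsin(p_z) ≈ 18.73°, λ = atan2(p_y, p_x) ≈ 110.79°.

≈ 18.7°N, 110.8°E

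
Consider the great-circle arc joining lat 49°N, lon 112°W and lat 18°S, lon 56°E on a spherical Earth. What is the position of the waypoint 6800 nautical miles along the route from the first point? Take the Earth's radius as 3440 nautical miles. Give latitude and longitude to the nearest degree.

≈ lat 15°N, lon 47°E

From cos δ = sin φ₁ sin φ₂ + cos φ₁ cos φ₂ cos Δλ, the central angle is δ ≈ 2.575 rad (147.5°). The total great-circle distance is δ·R ≈ 2.575 × 3440 ≈ 8857 nmi, so the target fraction is f = 6800/8857 ≈ 0.768.
Interpolate at f ≈ 0.768 with slerp weights a = sin((1−f)δ)/sin δ ≈ 1.048, b = sin(fδ)/sin δ ≈ 1.711.
p = a·p₁ + b·p₂ ≈ (0.652, 0.711, 0.262); φ = arcsin(p_z) ≈ 15.21°, λ = atan2(p_y, p_x) ≈ 47.48°.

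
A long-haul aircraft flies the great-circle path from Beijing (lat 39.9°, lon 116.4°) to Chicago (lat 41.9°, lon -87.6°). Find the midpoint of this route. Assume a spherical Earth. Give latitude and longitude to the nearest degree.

Write both endpoints as unit vectors p₁, p₂ with components (cos φ cos λ, cos φ sin λ, sin φ).
The central angle between the endpoints is δ = arccos(p₁·p₂) ≈ 1.664 rad (95.4°).
Interpolate at f = 1/2 with slerp weights a = sin((1−f)δ)/sin δ ≈ 0.743, b = sin(fδ)/sin δ ≈ 0.743.
p = a·p₁ + b·p₂ ≈ (-0.230, -0.042, 0.972); φ = arcsin(p_z) ≈ 76.47°, λ = atan2(p_y, p_x) ≈ -169.67°.

≈ lat 76°, lon -170°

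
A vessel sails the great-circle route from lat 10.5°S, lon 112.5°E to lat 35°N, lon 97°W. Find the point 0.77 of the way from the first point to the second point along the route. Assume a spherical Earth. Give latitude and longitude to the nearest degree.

≈ lat 48°N, lon 138°W

The haversine formula gives a central angle δ ≈ 2.507 rad (143.7°) between the endpoints.
Interpolate at f = 0.77 with slerp weights a = sin((1−f)δ)/sin δ ≈ 0.920, b = sin(fδ)/sin δ ≈ 1.580.
p = a·p₁ + b·p₂ ≈ (-0.504, -0.448, 0.738); φ = arcsin(p_z) ≈ 47.59°, λ = atan2(p_y, p_x) ≈ -138.34°.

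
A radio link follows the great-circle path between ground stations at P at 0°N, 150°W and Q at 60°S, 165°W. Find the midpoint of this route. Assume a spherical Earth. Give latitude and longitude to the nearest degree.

The haversine formula gives a central angle δ ≈ 1.067 rad (61.1°) between the endpoints.
Interpolate at f = 1/2 with slerp weights a = sin((1−f)δ)/sin δ ≈ 0.581, b = sin(fδ)/sin δ ≈ 0.581.
p = a·p₁ + b·p₂ ≈ (-0.783, -0.365, -0.503); φ = arcsin(p_z) ≈ -30.19°, λ = atan2(p_y, p_x) ≈ -154.99°.

≈ 30°S, 155°W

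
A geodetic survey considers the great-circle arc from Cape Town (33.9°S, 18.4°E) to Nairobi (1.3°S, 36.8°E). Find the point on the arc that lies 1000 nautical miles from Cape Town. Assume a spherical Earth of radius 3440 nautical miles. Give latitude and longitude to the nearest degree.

≈ (19°S, 28°E)

Write both endpoints as unit vectors p₁, p₂ with components (cos φ cos λ, cos φ sin λ, sin φ).
The central angle between the endpoints is δ = arccos(p₁·p₂) ≈ 0.643 rad (36.9°). The total great-circle distance is δ·R ≈ 0.643 × 3440 ≈ 2213 nmi, so the target fraction is f = 1000/2213 ≈ 0.452.
Interpolate at f ≈ 0.452 with slerp weights a = sin((1−f)δ)/sin δ ≈ 0.576, b = sin(fδ)/sin δ ≈ 0.478.
p = a·p₁ + b·p₂ ≈ (0.836, 0.437, -0.332); φ = arcsin(p_z) ≈ -19.39°, λ = atan2(p_y, p_x) ≈ 27.60°.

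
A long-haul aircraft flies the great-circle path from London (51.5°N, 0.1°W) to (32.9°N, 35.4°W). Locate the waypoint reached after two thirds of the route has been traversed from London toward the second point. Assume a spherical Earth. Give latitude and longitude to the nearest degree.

≈ (40°N, 26°W)

Write both endpoints as unit vectors p₁, p₂ with components (cos φ cos λ, cos φ sin λ, sin φ).
The central angle between the endpoints is δ = arccos(p₁·p₂) ≈ 0.552 rad (31.6°).
Interpolate at f = 2/3 with slerp weights a = sin((1−f)δ)/sin δ ≈ 0.349, b = sin(fδ)/sin δ ≈ 0.686.
p = a·p₁ + b·p₂ ≈ (0.687, -0.334, 0.646); φ = arcsin(p_z) ≈ 40.22°, λ = atan2(p_y, p_x) ≈ -25.94°.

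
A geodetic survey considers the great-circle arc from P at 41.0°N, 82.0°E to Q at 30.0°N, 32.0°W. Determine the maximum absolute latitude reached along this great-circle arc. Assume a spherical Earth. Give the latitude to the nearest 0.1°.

The great circle lies in the plane with unit normal n̂ = (p₁ × p₂)/|p₁ × p₂|.
Here n̂_z ≈ -0.598; the vertex latitude is φ_max = arccos|n̂_z| ≈ 53.3°.

≈ 53.3°N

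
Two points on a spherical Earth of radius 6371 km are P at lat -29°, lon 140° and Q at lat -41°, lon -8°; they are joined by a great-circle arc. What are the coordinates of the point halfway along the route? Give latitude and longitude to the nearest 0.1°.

Write both endpoints as unit vectors p₁, p₂ with components (cos φ cos λ, cos φ sin λ, sin φ).
The central angle between the endpoints is δ = arccos(p₁·p₂) ≈ 1.815 rad (104.0°).
Interpolate at f = 1/2 with slerp weights a = sin((1−f)δ)/sin δ ≈ 0.812, b = sin(fδ)/sin δ ≈ 0.812.
p = a·p₁ + b·p₂ ≈ (0.063, 0.371, -0.926); φ = arcsin(p_z) ≈ -67.88°, λ = atan2(p_y, p_x) ≈ 80.39°.

≈ lat -67.9°, lon 80.4°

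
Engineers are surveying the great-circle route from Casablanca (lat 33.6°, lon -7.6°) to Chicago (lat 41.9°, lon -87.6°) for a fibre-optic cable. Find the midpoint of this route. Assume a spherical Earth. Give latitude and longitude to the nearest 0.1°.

Write both endpoints as unit vectors p₁, p₂ with components (cos φ cos λ, cos φ sin λ, sin φ).
The central angle between the endpoints is δ = arccos(p₁·p₂) ≈ 1.073 rad (61.5°).
Interpolate at f = 1/2 with slerp weights a = sin((1−f)δ)/sin δ ≈ 0.582, b = sin(fδ)/sin δ ≈ 0.582.
p = a·p₁ + b·p₂ ≈ (0.498, -0.497, 0.710); φ = arcsin(p_z) ≈ 45.27°, λ = atan2(p_y, p_x) ≈ -44.90°.

≈ lat 45.3°, lon -44.9°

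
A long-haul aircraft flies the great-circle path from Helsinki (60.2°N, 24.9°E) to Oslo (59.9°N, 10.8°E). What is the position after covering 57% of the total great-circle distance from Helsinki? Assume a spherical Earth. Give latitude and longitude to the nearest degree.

≈ (60°N, 17°E)

The haversine formula gives a central angle δ ≈ 0.123 rad (7.0°) between the endpoints.
Interpolate at f = 0.57 with slerp weights a = sin((1−f)δ)/sin δ ≈ 0.431, b = sin(fδ)/sin δ ≈ 0.571.
p = a·p₁ + b·p₂ ≈ (0.476, 0.144, 0.868); φ = arcsin(p_z) ≈ 60.21°, λ = atan2(p_y, p_x) ≈ 16.83°.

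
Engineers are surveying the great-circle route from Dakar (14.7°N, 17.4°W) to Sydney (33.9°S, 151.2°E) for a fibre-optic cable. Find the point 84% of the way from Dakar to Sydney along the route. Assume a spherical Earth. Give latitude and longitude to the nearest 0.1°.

From cos δ = sin φ₁ sin φ₂ + cos φ₁ cos φ₂ cos Δλ, the central angle is δ ≈ 2.761 rad (158.2°).
Interpolate at f = 0.84 with slerp weights a = sin((1−f)δ)/sin δ ≈ 1.152, b = sin(fδ)/sin δ ≈ 1.973.
p = a·p₁ + b·p₂ ≈ (-0.372, 0.456, -0.808); φ = arcsin(p_z) ≈ -53.94°, λ = atan2(p_y, p_x) ≈ 129.23°.

≈ (53.9°S, 129.2°E)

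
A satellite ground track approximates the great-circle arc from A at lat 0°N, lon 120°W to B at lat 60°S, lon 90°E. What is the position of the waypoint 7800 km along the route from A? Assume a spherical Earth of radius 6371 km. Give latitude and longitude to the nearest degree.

≈ lat 65°S, lon 158°W

Convert each endpoint to a unit vector on the sphere (x = cos φ cos λ, y = cos φ sin λ, z = sin φ).
The central angle between the endpoints is δ = arccos(p₁·p₂) ≈ 2.019 rad (115.7°). The total great-circle distance is δ·R ≈ 2.019 × 6371 ≈ 12861 km, so the target fraction is f = 7800/12861 ≈ 0.606.
Interpolate at f ≈ 0.606 with slerp weights a = sin((1−f)δ)/sin δ ≈ 0.791, b = sin(fδ)/sin δ ≈ 1.043.
p = a·p₁ + b·p₂ ≈ (-0.396, -0.164, -0.904); φ = arcsin(p_z) ≈ -64.64°, λ = atan2(p_y, p_x) ≈ -157.53°.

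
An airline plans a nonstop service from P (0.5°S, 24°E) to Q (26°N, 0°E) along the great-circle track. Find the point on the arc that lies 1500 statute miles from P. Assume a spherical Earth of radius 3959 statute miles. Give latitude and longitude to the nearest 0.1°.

From cos δ = sin φ₁ sin φ₂ + cos φ₁ cos φ₂ cos Δλ, the central angle is δ ≈ 0.614 rad (35.2°). The total great-circle distance is δ·R ≈ 0.614 × 3959 ≈ 2432 mi, so the target fraction is f = 1500/2432 ≈ 0.617.
Interpolate at f ≈ 0.617 with slerp weights a = sin((1−f)δ)/sin δ ≈ 0.405, b = sin(fδ)/sin δ ≈ 0.642.
p = a·p₁ + b·p₂ ≈ (0.946, 0.165, 0.278); φ = arcsin(p_z) ≈ 16.13°, λ = atan2(p_y, p_x) ≈ 9.86°.

≈ (16.1°N, 9.9°E)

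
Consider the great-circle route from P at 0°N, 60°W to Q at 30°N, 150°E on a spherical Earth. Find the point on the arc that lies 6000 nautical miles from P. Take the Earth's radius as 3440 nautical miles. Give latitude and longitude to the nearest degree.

≈ 48°N, 165°W

The haversine formula gives a central angle δ ≈ 2.419 rad (138.6°) between the endpoints. The total great-circle distance is δ·R ≈ 2.419 × 3440 ≈ 8321 nmi, so the target fraction is f = 6000/8321 ≈ 0.721.
Interpolate at f ≈ 0.721 with slerp weights a = sin((1−f)δ)/sin δ ≈ 0.944, b = sin(fδ)/sin δ ≈ 1.489.
p = a·p₁ + b·p₂ ≈ (-0.645, -0.173, 0.745); φ = arcsin(p_z) ≈ 48.12°, λ = atan2(p_y, p_x) ≈ -164.98°.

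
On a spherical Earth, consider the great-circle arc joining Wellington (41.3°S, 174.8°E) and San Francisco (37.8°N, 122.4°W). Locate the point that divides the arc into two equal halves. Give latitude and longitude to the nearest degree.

Convert each endpoint to a unit vector on the sphere (x = cos φ cos λ, y = cos φ sin λ, z = sin φ).
The central angle between the endpoints is δ = arccos(p₁·p₂) ≈ 1.704 rad (97.7°).
Interpolate at f = 1/2 with slerp weights a = sin((1−f)δ)/sin δ ≈ 0.759, b = sin(fδ)/sin δ ≈ 0.759.
p = a·p₁ + b·p₂ ≈ (-0.890, -0.455, -0.036); φ = arcsin(p_z) ≈ -2.05°, λ = atan2(p_y, p_x) ≈ -152.92°.

≈ 2°S, 153°W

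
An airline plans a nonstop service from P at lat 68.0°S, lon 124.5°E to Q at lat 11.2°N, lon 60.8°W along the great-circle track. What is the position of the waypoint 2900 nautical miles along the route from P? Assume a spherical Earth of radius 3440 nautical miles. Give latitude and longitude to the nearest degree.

Convert each endpoint to a unit vector on the sphere (x = cos φ cos λ, y = cos φ sin λ, z = sin φ).
The central angle between the endpoints is δ = arccos(p₁·p₂) ≈ 2.148 rad (123.1°). The total great-circle distance is δ·R ≈ 2.148 × 3440 ≈ 7390 nmi, so the target fraction is f = 2900/7390 ≈ 0.392.
Interpolate at f ≈ 0.392 with slerp weights a = sin((1−f)δ)/sin δ ≈ 1.152, b = sin(fδ)/sin δ ≈ 0.891.
p = a·p₁ + b·p₂ ≈ (0.182, -0.408, -0.895); φ = arcsin(p_z) ≈ -63.49°, λ = atan2(p_y, p_x) ≈ -65.92°.

≈ lat 63°S, lon 66°W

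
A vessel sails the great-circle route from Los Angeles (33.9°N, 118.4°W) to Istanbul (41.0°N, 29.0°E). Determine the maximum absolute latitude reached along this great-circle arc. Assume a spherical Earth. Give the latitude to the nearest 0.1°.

≈ 70.0°N

The great circle lies in the plane with unit normal n̂ = (p₁ × p₂)/|p₁ × p₂|.
Here n̂_z ≈ +0.342; the vertex latitude is φ_max = arccos|n̂_z| ≈ 70.0°.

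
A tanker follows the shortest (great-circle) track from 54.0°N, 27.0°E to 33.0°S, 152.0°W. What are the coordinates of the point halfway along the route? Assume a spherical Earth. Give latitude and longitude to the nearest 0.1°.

Write both endpoints as unit vectors p₁, p₂ with components (cos φ cos λ, cos φ sin λ, sin φ).
The central angle between the endpoints is δ = arccos(p₁·p₂) ≈ 2.775 rad (159.0°).
Interpolate at f = 1/2 with slerp weights a = sin((1−f)δ)/sin δ ≈ 2.742, b = sin(fδ)/sin δ ≈ 2.742.
p = a·p₁ + b·p₂ ≈ (-0.594, -0.348, 0.725); φ = arcsin(p_z) ≈ 46.47°, λ = atan2(p_y, p_x) ≈ -149.66°.

≈ 46.5°N, 149.7°W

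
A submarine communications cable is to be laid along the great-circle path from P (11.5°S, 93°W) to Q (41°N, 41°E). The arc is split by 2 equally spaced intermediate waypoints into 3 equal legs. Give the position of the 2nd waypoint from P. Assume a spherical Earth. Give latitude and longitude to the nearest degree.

≈ (43°N, 18°W)

From cos δ = sin φ₁ sin φ₂ + cos φ₁ cos φ₂ cos Δλ, the central angle is δ ≈ 2.271 rad (130.1°).
Interpolate at f = 2/3 with slerp weights a = sin((1−f)δ)/sin δ ≈ 0.898, b = sin(fδ)/sin δ ≈ 1.306.
p = a·p₁ + b·p₂ ≈ (0.698, -0.232, 0.678); φ = arcsin(p_z) ≈ 42.66°, λ = atan2(p_y, p_x) ≈ -18.43°.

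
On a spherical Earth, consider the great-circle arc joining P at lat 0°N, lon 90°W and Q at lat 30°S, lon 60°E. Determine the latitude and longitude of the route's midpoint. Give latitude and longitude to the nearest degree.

From cos δ = sin φ₁ sin φ₂ + cos φ₁ cos φ₂ cos Δλ, the central angle is δ ≈ 2.419 rad (138.6°).
Interpolate at f = 1/2 with slerp weights a = sin((1−f)δ)/sin δ ≈ 1.414, b = sin(fδ)/sin δ ≈ 1.414.
p = a·p₁ + b·p₂ ≈ (0.612, -0.354, -0.707); φ = arcsin(p_z) ≈ -45.00°, λ = atan2(p_y, p_x) ≈ -30.00°.

≈ lat 45°S, lon 30°W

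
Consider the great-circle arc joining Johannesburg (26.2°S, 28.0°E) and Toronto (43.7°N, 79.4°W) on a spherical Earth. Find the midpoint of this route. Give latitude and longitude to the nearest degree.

The haversine formula gives a central angle δ ≈ 2.093 rad (119.9°) between the endpoints.
Interpolate at f = 1/2 with slerp weights a = sin((1−f)δ)/sin δ ≈ 0.999, b = sin(fδ)/sin δ ≈ 0.999.
p = a·p₁ + b·p₂ ≈ (0.924, -0.289, 0.249); φ = arcsin(p_z) ≈ 14.43°, λ = atan2(p_y, p_x) ≈ -17.37°.

≈ (14°N, 17°W)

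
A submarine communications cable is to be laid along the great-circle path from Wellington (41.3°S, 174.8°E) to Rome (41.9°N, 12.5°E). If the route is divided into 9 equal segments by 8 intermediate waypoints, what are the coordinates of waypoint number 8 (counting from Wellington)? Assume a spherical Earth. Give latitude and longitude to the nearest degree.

≈ 38°N, 36°E

Write both endpoints as unit vectors p₁, p₂ with components (cos φ cos λ, cos φ sin λ, sin φ).
The central angle between the endpoints is δ = arccos(p₁·p₂) ≈ 2.911 rad (166.8°).
Interpolate at f = 8/9 with slerp weights a = sin((1−f)δ)/sin δ ≈ 1.389, b = sin(fδ)/sin δ ≈ 2.300.
p = a·p₁ + b·p₂ ≈ (0.632, 0.465, 0.619); φ = arcsin(p_z) ≈ 38.28°, λ = atan2(p_y, p_x) ≈ 36.34°.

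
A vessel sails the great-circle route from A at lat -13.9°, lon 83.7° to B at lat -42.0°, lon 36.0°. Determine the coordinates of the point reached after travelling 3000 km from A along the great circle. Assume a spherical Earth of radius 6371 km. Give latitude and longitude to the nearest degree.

≈ lat -31°, lon 61°

The haversine formula gives a central angle δ ≈ 0.868 rad (49.7°) between the endpoints. The total great-circle distance is δ·R ≈ 0.868 × 6371 ≈ 5531 km, so the target fraction is f = 3000/5531 ≈ 0.542.
Interpolate at f ≈ 0.542 with slerp weights a = sin((1−f)δ)/sin δ ≈ 0.507, b = sin(fδ)/sin δ ≈ 0.594.
p = a·p₁ + b·p₂ ≈ (0.411, 0.749, -0.520); φ = arcsin(p_z) ≈ -31.30°, λ = atan2(p_y, p_x) ≈ 61.22°.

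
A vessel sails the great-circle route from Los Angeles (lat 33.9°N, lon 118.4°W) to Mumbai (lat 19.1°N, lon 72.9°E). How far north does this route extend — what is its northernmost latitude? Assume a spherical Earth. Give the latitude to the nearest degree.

≈ 79°N

The great circle lies in the plane with unit normal n̂ = (p₁ × p₂)/|p₁ × p₂|.
Here n̂_z ≈ -0.190; the vertex latitude is φ_max = arccos|n̂_z| ≈ 79.1°.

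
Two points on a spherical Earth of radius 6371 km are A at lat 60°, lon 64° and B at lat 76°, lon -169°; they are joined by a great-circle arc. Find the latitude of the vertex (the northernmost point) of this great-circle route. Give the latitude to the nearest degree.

The great circle lies in the plane with unit normal n̂ = (p₁ × p₂)/|p₁ × p₂|.
Here n̂_z ≈ +0.151; the vertex latitude is φ_max = arccos|n̂_z| ≈ 81.3°.
Check via Clairaut: cos φ_max = |cos φ₁| · sin C = cos(60.0°)·sin(17.5°) ≈ 0.151, again giving ≈ 81.3°.

≈ 81°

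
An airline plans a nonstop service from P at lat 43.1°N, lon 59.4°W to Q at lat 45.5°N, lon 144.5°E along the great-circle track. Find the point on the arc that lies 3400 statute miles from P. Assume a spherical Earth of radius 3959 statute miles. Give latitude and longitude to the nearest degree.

≈ lat 78°N, lon 154°W

Convert each endpoint to a unit vector on the sphere (x = cos φ cos λ, y = cos φ sin λ, z = sin φ).
The central angle between the endpoints is δ = arccos(p₁·p₂) ≈ 1.551 rad (88.9°). The total great-circle distance is δ·R ≈ 1.551 × 3959 ≈ 6142 mi, so the target fraction is f = 3400/6142 ≈ 0.554.
Interpolate at f ≈ 0.554 with slerp weights a = sin((1−f)δ)/sin δ ≈ 0.639, b = sin(fδ)/sin δ ≈ 0.757.
p = a·p₁ + b·p₂ ≈ (-0.195, -0.093, 0.976); φ = arcsin(p_z) ≈ 77.53°, λ = atan2(p_y, p_x) ≈ -154.43°.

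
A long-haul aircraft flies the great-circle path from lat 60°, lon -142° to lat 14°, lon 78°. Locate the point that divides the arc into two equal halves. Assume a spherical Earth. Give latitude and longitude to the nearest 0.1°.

≈ lat 58.9°, lon 106.7°

Convert each endpoint to a unit vector on the sphere (x = cos φ cos λ, y = cos φ sin λ, z = sin φ).
The central angle between the endpoints is δ = arccos(p₁·p₂) ≈ 1.734 rad (99.3°).
Interpolate at f = 1/2 with slerp weights a = sin((1−f)δ)/sin δ ≈ 0.772, b = sin(fδ)/sin δ ≈ 0.772.
p = a·p₁ + b·p₂ ≈ (-0.149, 0.495, 0.856); φ = arcsin(p_z) ≈ 58.86°, λ = atan2(p_y, p_x) ≈ 106.69°.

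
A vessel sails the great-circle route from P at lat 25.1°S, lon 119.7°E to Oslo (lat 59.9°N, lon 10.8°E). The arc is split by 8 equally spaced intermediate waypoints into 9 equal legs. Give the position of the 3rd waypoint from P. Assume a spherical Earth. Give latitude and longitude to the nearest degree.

Convert each endpoint to a unit vector on the sphere (x = cos φ cos λ, y = cos φ sin λ, z = sin φ).
The central angle between the endpoints is δ = arccos(p₁·p₂) ≈ 2.111 rad (120.9°).
Interpolate at f = 3/9 with slerp weights a = sin((1−f)δ)/sin δ ≈ 1.150, b = sin(fδ)/sin δ ≈ 0.754.
p = a·p₁ + b·p₂ ≈ (-0.145, 0.976, 0.165); φ = arcsin(p_z) ≈ 9.47°, λ = atan2(p_y, p_x) ≈ 98.43°.

≈ lat 9°N, lon 98°E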